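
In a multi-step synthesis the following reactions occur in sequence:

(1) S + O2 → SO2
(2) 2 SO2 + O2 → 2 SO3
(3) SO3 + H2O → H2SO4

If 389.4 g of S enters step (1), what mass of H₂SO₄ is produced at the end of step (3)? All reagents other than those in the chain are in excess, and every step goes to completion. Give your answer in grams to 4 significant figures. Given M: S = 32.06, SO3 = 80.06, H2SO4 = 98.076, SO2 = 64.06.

n(S) = 389.4 / 32.06 = 12.146 mol.
Reaction (1): S→SO2 ratio 1:1 ⇒ n(SO2) = 12.146 mol.
Reaction (2): SO2→SO3 ratio 2:2 ⇒ n(SO3) = 12.146 mol.
Reaction (3): SO3→H2SO4 ratio 1:1 ⇒ n(H2SO4) = 12.146 mol.
Mass of H2SO4 = 12.146 × 98.076 = 1191.2 g.

1191 g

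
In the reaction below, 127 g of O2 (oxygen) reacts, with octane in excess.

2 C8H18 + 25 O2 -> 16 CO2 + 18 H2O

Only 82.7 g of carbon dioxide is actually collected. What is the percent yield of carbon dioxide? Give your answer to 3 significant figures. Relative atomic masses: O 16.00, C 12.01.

M(O2) = 2(16.00) = 32.00 g/mol.
M(CO2) = 12.01 + 2(16.00) = 44.01 g/mol.
n(O2) = 127.0 g / 32.00 g/mol = 3.969 mol.
From the equation the O2:CO2 mole ratio is 25:16, so n(CO2) = 3.969 × 16/25 = 2.540 mol.
Mass of CO2 = 2.540 mol × 44.01 g/mol = 111.8 g.
This is the theoretical yield. Percent yield = 82.7 g / 111.8 g × 100% = 73.98%.

74.0 %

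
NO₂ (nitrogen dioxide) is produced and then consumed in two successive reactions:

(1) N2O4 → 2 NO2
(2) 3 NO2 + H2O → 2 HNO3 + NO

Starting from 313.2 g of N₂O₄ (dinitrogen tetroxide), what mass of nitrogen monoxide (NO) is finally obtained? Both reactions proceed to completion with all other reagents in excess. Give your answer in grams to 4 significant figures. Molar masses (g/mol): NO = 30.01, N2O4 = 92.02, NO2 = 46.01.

n(N2O4) = 313.20 / 92.02 = 3.4036 mol.
Step 1 gives a 1:2 ratio of N2O4 to NO2, so n(NO2) = 6.8072 mol.
In step 2 the NO2:NO ratio is 3:1, so n(NO) = 2.2691 mol.
Mass of NO = 2.2691 × 30.01 = 68.095 g.

68.09 g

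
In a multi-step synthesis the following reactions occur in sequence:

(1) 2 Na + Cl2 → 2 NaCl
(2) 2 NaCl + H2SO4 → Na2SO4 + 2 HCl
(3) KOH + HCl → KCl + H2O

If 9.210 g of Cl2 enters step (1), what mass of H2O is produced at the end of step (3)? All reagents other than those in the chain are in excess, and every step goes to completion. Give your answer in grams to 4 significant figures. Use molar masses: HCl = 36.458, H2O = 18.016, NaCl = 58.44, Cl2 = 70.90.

n(Cl2) = 9.210 / 70.90 = 0.12990 mol.
Reaction (1): Cl2→NaCl ratio 1:2 ⇒ n(NaCl) = 0.25980 mol.
Reaction (2): NaCl→HCl ratio 2:2 ⇒ n(HCl) = 0.25980 mol.
Reaction (3): HCl→H2O ratio 1:1 ⇒ n(H2O) = 0.25980 mol.
Mass of H2O = 0.25980 × 18.016 = 4.6806 g.

4.681 g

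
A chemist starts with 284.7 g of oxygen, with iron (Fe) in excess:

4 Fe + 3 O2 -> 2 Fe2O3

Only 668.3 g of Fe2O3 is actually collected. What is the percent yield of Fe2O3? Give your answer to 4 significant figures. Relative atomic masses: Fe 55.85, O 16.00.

M(O2) = 2(16.00) = 32.00 g/mol.
M(Fe2O3) = 2(55.85) + 3(16.00) = 159.70 g/mol.
n(O2) = 284.70 g / 32.00 g/mol = 8.8969 mol.
From the equation the O2:Fe2O3 mole ratio is 3:2, so n(Fe2O3) = 8.8969 × 2/3 = 5.9312 mol.
Mass of Fe2O3 = 5.9312 mol × 159.70 g/mol = 947.22 g.
This is the theoretical yield. Percent yield = 668.3 g / 947.22 g × 100% = 70.554%.

70.55 %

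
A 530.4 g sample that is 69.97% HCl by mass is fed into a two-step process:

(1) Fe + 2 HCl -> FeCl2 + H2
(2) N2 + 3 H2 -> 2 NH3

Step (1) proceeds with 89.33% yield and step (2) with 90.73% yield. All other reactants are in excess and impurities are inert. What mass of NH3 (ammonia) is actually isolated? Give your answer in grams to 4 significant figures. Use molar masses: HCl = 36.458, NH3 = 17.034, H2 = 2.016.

46.85 g

Pure HCl = 530.4 × 0.6997 = 371.12 g.
n(HCl) = 371.12 / 36.458 = 10.179 mol.
Step 1 (HCl:H2 = 2:1): theoretical n(H2) = 5.0897 mol; at 89.33% yield, n(H2) = 4.5466 mol.
Step 2 (H2:NH3 = 3:2): theoretical n(NH3) = 3.0311 mol, so theoretical mass = 3.0311 × 17.034 = 51.632 g.
At 90.73% yield, actual mass of NH3 = 51.632 × 0.9073 = 46.845 g.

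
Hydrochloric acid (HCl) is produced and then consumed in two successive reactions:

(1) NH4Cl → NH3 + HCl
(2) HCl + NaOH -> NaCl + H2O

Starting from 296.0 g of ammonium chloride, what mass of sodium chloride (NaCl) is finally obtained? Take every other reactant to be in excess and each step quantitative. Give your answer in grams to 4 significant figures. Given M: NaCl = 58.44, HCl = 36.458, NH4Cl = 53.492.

323.4 g

n(NH4Cl) = 296.00 / 53.492 = 5.5335 mol.
Step 1 gives a 1:1 ratio of NH4Cl to HCl, so n(HCl) = 5.5335 mol.
In step 2 the HCl:NaCl ratio is 1:1, so n(NaCl) = 5.5335 mol.
Mass of NaCl = 5.5335 × 58.44 = 323.38 g.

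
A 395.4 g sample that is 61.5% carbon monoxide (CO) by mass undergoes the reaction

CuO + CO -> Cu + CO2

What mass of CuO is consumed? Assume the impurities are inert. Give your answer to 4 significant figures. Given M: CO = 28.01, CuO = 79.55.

Mass of pure CO = 395.4 g × 0.615 = 243.17 g.
n(CO) = 243.17 g / 28.01 g/mol = 8.6816 mol.
From the equation the CO:CuO mole ratio is 1:1, so n(CuO) = 8.6816 × 1/1 = 8.6816 mol.
Mass of CuO = 8.6816 mol × 79.55 g/mol = 690.62 g.

690.6 g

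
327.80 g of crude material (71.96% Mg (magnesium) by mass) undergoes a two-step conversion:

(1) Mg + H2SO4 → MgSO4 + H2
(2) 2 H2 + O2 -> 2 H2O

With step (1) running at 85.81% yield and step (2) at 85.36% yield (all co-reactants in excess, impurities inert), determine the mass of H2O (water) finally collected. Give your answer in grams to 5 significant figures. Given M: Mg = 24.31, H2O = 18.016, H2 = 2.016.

Pure Mg = 327.80 × 0.7196 = 235.885 g.
n(Mg) = 235.885 / 24.31 = 9.70320 mol.
Step 1 (Mg:H2 = 1:1): theoretical n(H2) = 9.70320 mol; at 85.81% yield, n(H2) = 8.32632 mol.
Step 2 (H2:H2O = 2:2): theoretical n(H2O) = 8.32632 mol, so theoretical mass = 8.32632 × 18.016 = 150.007 g.
At 85.36% yield, actual mass of H2O = 150.007 × 0.8536 = 128.046 g.

128.05 g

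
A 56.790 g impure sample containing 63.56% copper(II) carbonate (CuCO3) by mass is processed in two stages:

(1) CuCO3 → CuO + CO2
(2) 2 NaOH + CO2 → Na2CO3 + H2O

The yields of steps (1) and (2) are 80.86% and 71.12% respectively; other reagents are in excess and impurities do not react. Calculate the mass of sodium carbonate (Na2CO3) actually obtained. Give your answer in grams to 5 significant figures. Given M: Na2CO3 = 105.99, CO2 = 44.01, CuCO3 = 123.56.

17.806 g

Pure CuCO3 = 56.790 × 0.6356 = 36.0957 g.
n(CuCO3) = 36.0957 / 123.56 = 0.292131 mol.
Step 1 (CuCO3:CO2 = 1:1): theoretical n(CO2) = 0.292131 mol; at 80.86% yield, n(CO2) = 0.236217 mol.
Step 2 (CO2:Na2CO3 = 1:1): theoretical n(Na2CO3) = 0.236217 mol, so theoretical mass = 0.236217 × 105.99 = 25.0367 g.
At 71.12% yield, actual mass of Na2CO3 = 25.0367 × 0.7112 = 17.8061 g.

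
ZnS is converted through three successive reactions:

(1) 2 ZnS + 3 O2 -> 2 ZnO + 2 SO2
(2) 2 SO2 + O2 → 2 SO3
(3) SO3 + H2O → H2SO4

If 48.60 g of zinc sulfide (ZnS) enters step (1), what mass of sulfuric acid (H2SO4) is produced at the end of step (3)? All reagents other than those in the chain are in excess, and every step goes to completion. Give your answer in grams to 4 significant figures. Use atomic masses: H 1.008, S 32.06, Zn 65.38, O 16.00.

48.92 g

M(ZnS) = 65.38 + 32.06 = 97.44 g/mol.
M(H2SO4) = 2(1.008) + 32.06 + 4(16.00) = 98.076 g/mol.
n(ZnS) = 48.60 / 97.44 = 0.49877 mol.
Reaction (1): ZnS→SO2 ratio 2:2 ⇒ n(SO2) = 0.49877 mol.
Reaction (2): SO2→SO3 ratio 2:2 ⇒ n(SO3) = 0.49877 mol.
Reaction (3): SO3→H2SO4 ratio 1:1 ⇒ n(H2SO4) = 0.49877 mol.
Mass of H2SO4 = 0.49877 × 98.076 = 48.917 g.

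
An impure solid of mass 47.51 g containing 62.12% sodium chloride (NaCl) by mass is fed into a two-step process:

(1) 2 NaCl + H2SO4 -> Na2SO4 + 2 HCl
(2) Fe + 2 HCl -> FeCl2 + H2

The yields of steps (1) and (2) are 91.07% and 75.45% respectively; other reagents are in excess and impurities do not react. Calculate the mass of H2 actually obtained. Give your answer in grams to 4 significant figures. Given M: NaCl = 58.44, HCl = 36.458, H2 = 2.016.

Pure NaCl = 47.51 × 0.6212 = 29.513 g.
n(NaCl) = 29.513 / 58.44 = 0.50502 mol.
Step 1 (NaCl:HCl = 2:2): theoretical n(HCl) = 0.50502 mol; at 91.07% yield, n(HCl) = 0.45992 mol.
Step 2 (HCl:H2 = 2:1): theoretical n(H2) = 0.22996 mol, so theoretical mass = 0.22996 × 2.016 = 0.46360 g.
At 75.45% yield, actual mass of H2 = 0.46360 × 0.7545 = 0.34979 g.

0.3498 g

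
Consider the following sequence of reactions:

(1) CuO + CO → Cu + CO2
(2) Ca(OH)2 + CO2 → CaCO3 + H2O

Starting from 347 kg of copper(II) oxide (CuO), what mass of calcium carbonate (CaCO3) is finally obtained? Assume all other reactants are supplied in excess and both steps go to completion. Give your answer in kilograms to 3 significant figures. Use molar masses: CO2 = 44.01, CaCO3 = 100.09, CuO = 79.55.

437 kg

347 kg = 347000 g.
n(CuO) = 347000 / 79.55 = 4362 mol.
Step 1 gives a 1:1 ratio of CuO to CO2, so n(CO2) = 4362 mol.
In step 2 the CO2:CaCO3 ratio is 1:1, so n(CaCO3) = 4362 mol.
Mass of CaCO3 = 4362 × 100.09 = 436600 g = 437 kg.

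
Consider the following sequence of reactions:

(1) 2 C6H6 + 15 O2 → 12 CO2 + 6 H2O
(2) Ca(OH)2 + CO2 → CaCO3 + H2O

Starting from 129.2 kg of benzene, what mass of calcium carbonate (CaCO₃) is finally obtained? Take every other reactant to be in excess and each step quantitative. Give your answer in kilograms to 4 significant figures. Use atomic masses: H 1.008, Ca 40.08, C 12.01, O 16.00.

M(C6H6) = 6(12.01) + 6(1.008) = 78.108 g/mol.
M(CaCO3) = 40.08 + 12.01 + 3(16.00) = 100.09 g/mol.
129.2 kg = 129200 g.
n(C6H6) = 129200 / 78.108 = 1654.1 mol.
Step 1 gives a 2:12 ratio of C6H6 to CO2, so n(CO2) = 9924.7 mol.
In step 2 the CO2:CaCO3 ratio is 1:1, so n(CaCO3) = 9924.7 mol.
Mass of CaCO3 = 9924.7 × 100.09 = 993370 g = 993.4 kg.

993.4 kg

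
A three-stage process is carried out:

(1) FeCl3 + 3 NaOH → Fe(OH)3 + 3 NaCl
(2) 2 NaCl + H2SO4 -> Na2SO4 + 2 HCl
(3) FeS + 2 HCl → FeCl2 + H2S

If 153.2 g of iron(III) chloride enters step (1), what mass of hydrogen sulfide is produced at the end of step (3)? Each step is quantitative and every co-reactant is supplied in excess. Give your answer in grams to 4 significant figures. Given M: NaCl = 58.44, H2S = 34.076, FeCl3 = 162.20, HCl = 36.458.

48.28 g

n(FeCl3) = 153.2 / 162.20 = 0.94451 mol.
Reaction (1): FeCl3→NaCl ratio 1:3 ⇒ n(NaCl) = 2.8335 mol.
Reaction (2): NaCl→HCl ratio 2:2 ⇒ n(HCl) = 2.8335 mol.
Reaction (3): HCl→H2S ratio 2:1 ⇒ n(H2S) = 1.4168 mol.
Mass of H2S = 1.4168 × 34.076 = 48.278 g.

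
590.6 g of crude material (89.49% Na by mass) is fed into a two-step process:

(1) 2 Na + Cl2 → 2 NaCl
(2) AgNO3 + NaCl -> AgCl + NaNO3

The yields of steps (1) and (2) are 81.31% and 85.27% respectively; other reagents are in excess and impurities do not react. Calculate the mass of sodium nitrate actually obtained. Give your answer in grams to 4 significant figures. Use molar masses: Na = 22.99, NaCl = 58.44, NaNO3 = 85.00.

1355 g

Pure Na = 590.6 × 0.8949 = 528.53 g.
n(Na) = 528.53 / 22.99 = 22.989 mol.
Step 1 (Na:NaCl = 2:2): theoretical n(NaCl) = 22.989 mol; at 81.31% yield, n(NaCl) = 18.693 mol.
Step 2 (NaCl:NaNO3 = 1:1): theoretical n(NaNO3) = 18.693 mol, so theoretical mass = 18.693 × 85.00 = 1588.9 g.
At 85.27% yield, actual mass of NaNO3 = 1588.9 × 0.8527 = 1354.8 g.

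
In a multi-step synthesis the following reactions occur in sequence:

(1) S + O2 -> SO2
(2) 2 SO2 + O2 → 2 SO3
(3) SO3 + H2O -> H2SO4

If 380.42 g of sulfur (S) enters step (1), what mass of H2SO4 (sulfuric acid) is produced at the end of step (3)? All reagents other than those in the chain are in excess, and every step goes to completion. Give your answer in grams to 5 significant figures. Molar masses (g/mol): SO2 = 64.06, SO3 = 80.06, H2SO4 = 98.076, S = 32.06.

n(S) = 380.42 / 32.06 = 11.8659 mol.
Reaction (1): S→SO2 ratio 1:1 ⇒ n(SO2) = 11.8659 mol.
Reaction (2): SO2→SO3 ratio 2:2 ⇒ n(SO3) = 11.8659 mol.
Reaction (3): SO3→H2SO4 ratio 1:1 ⇒ n(H2SO4) = 11.8659 mol.
Mass of H2SO4 = 11.8659 × 98.076 = 1163.76 g.

1163.8 g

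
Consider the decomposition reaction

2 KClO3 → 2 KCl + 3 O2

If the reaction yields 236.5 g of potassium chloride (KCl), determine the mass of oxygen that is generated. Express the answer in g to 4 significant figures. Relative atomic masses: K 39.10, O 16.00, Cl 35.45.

152.3 g

M(KCl) = 39.10 + 35.45 = 74.55 g/mol.
M(O2) = 2(16.00) = 32.00 g/mol.
n(KCl) = 236.50 g / 74.55 g/mol = 3.1724 mol.
From the equation the KCl:O2 mole ratio is 2:3, so n(O2) = 3.1724 × 3/2 = 4.7586 mol.
Mass of O2 = 4.7586 mol × 32.00 g/mol = 152.27 g.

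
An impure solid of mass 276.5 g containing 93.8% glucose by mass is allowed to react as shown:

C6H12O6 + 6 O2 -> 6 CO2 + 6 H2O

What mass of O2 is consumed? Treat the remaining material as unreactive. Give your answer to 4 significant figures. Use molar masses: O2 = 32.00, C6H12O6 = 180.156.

Mass of pure C6H12O6 = 276.5 g × 0.938 = 259.36 g.
n(C6H12O6) = 259.36 g / 180.156 g/mol = 1.4396 mol.
From the equation the C6H12O6:O2 mole ratio is 1:6, so n(O2) = 1.4396 × 6/1 = 8.6377 mol.
Mass of O2 = 8.6377 mol × 32.00 g/mol = 276.41 g.

276.4 g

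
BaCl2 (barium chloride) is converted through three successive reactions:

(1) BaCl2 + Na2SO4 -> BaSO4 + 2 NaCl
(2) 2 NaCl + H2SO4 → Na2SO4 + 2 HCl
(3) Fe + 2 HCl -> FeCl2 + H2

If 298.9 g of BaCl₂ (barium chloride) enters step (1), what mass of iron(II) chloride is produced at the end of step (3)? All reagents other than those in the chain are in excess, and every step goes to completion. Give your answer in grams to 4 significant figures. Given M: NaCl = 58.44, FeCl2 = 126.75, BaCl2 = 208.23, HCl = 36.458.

181.9 g

n(BaCl2) = 298.9 / 208.23 = 1.4354 mol.
Reaction (1): BaCl2→NaCl ratio 1:2 ⇒ n(NaCl) = 2.8709 mol.
Reaction (2): NaCl→HCl ratio 2:2 ⇒ n(HCl) = 2.8709 mol.
Reaction (3): HCl→FeCl2 ratio 2:1 ⇒ n(FeCl2) = 1.4354 mol.
Mass of FeCl2 = 1.4354 × 126.75 = 181.94 g.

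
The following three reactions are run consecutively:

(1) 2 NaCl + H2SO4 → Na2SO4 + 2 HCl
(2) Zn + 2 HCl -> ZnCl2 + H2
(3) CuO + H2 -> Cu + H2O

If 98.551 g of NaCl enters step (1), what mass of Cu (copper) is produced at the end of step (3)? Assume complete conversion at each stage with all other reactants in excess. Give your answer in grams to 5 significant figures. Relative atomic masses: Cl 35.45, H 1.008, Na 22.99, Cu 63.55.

53.584 g

M(NaCl) = 22.99 + 35.45 = 58.44 g/mol.
M(Cu) = 63.55 g/mol.
n(NaCl) = 98.551 / 58.44 = 1.68636 mol.
Reaction (1): NaCl→HCl ratio 2:2 ⇒ n(HCl) = 1.68636 mol.
Reaction (2): HCl→H2 ratio 2:1 ⇒ n(H2) = 0.843181 mol.
Reaction (3): H2→Cu ratio 1:1 ⇒ n(Cu) = 0.843181 mol.
Mass of Cu = 0.843181 × 63.55 = 53.5842 g.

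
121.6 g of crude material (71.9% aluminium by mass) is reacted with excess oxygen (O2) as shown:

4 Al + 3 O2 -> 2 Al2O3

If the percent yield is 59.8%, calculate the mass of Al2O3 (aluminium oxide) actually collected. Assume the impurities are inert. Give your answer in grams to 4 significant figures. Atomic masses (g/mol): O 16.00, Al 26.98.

98.79 g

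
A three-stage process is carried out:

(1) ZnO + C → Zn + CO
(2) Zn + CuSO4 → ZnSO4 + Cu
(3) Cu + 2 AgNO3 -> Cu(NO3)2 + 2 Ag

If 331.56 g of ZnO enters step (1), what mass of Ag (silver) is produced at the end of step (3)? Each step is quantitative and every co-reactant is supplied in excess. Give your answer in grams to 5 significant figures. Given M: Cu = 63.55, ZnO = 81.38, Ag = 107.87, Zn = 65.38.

n(ZnO) = 331.56 / 81.38 = 4.07422 mol.
Reaction (1): ZnO→Zn ratio 1:1 ⇒ n(Zn) = 4.07422 mol.
Reaction (2): Zn→Cu ratio 1:1 ⇒ n(Cu) = 4.07422 mol.
Reaction (3): Cu→Ag ratio 1:2 ⇒ n(Ag) = 8.14844 mol.
Mass of Ag = 8.14844 × 107.87 = 878.972 g.

878.97 g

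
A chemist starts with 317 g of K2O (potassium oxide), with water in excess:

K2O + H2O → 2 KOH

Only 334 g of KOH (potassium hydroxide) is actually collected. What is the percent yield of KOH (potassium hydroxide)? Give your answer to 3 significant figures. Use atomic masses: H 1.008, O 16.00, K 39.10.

88.4 %

M(K2O) = 2(39.10) + 16.00 = 94.20 g/mol.
M(KOH) = 39.10 + 16.00 + 1.008 = 56.108 g/mol.
n(K2O) = 317.0 g / 94.20 g/mol = 3.365 mol.
From the equation the K2O:KOH mole ratio is 1:2, so n(KOH) = 3.365 × 2/1 = 6.730 mol.
Mass of KOH = 6.730 mol × 56.108 g/mol = 377.6 g.
This is the theoretical yield. Percent yield = 334 g / 377.6 g × 100% = 88.45%.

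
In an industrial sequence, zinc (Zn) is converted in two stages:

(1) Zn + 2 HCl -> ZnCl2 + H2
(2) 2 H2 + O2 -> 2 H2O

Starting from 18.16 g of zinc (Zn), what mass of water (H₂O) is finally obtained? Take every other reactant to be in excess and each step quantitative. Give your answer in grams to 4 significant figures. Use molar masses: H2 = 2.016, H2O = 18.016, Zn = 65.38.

5.004 g

n(Zn) = 18.160 / 65.38 = 0.27776 mol.
Step 1 gives a 1:1 ratio of Zn to H2, so n(H2) = 0.27776 mol.
In step 2 the H2:H2O ratio is 2:2, so n(H2O) = 0.27776 mol.
Mass of H2O = 0.27776 × 18.016 = 5.0041 g.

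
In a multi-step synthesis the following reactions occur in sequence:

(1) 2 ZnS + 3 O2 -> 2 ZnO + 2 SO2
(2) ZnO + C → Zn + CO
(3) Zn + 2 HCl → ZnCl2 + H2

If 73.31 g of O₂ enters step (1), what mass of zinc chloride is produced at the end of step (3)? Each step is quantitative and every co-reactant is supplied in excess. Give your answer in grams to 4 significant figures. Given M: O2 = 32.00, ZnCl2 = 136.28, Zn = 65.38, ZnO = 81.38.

208.1 g

n(O2) = 73.31 / 32.00 = 2.2909 mol.
Reaction (1): O2→ZnO ratio 3:2 ⇒ n(ZnO) = 1.5273 mol.
Reaction (2): ZnO→Zn ratio 1:1 ⇒ n(Zn) = 1.5273 mol.
Reaction (3): Zn→ZnCl2 ratio 1:1 ⇒ n(ZnCl2) = 1.5273 mol.
Mass of ZnCl2 = 1.5273 × 136.28 = 208.14 g.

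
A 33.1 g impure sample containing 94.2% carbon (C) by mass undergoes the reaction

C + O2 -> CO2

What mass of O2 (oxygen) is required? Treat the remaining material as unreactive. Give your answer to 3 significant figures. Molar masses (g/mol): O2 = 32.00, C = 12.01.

83.1 g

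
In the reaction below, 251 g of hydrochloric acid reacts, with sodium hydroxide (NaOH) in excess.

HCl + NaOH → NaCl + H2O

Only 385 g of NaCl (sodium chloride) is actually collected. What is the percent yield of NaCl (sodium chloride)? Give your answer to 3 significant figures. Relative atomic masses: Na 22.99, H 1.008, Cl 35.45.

95.7 %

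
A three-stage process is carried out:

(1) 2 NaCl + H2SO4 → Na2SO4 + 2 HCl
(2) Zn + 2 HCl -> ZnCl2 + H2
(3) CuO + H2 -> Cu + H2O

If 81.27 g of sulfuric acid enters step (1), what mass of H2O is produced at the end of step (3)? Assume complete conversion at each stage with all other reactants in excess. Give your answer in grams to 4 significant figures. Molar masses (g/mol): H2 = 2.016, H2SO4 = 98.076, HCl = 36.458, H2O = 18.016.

14.93 g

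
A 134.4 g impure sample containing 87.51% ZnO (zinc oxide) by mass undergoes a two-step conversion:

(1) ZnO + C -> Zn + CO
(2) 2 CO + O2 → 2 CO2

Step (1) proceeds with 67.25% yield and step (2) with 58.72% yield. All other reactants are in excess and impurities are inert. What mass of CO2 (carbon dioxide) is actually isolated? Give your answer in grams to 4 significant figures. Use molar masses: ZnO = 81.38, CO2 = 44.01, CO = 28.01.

25.12 g

Pure ZnO = 134.4 × 0.8751 = 117.61 g.
n(ZnO) = 117.61 / 81.38 = 1.4452 mol.
Step 1 (ZnO:CO = 1:1): theoretical n(CO) = 1.4452 mol; at 67.25% yield, n(CO) = 0.97192 mol.
Step 2 (CO:CO2 = 2:2): theoretical n(CO2) = 0.97192 mol, so theoretical mass = 0.97192 × 44.01 = 42.774 g.
At 58.72% yield, actual mass of CO2 = 42.774 × 0.5872 = 25.117 g.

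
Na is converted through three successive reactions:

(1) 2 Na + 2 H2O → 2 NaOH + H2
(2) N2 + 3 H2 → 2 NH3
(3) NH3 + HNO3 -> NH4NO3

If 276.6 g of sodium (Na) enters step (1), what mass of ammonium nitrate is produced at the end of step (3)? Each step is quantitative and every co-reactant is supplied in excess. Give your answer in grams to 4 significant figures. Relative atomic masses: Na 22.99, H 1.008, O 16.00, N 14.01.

M(Na) = 22.99 g/mol.
M(NH4NO3) = 2(14.01) + 4(1.008) + 3(16.00) = 80.052 g/mol.
n(Na) = 276.6 / 22.99 = 12.031 mol.
Reaction (1): Na→H2 ratio 2:1 ⇒ n(H2) = 6.0157 mol.
Reaction (2): H2→NH3 ratio 3:2 ⇒ n(NH3) = 4.0104 mol.
Reaction (3): NH3→NH4NO3 ratio 1:1 ⇒ n(NH4NO3) = 4.0104 mol.
Mass of NH4NO3 = 4.0104 × 80.052 = 321.04 g.

321.0 g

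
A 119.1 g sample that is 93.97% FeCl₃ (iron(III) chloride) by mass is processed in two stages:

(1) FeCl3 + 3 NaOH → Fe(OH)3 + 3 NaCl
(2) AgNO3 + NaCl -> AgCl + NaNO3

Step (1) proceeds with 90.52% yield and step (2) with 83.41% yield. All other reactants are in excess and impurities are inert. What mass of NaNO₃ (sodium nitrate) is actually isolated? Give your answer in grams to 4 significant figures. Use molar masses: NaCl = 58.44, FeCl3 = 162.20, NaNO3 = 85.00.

132.8 g

Pure FeCl3 = 119.1 × 0.9397 = 111.92 g.
n(FeCl3) = 111.92 / 162.20 = 0.69000 mol.
Step 1 (FeCl3:NaCl = 1:3): theoretical n(NaCl) = 2.0700 mol; at 90.52% yield, n(NaCl) = 1.8738 mol.
Step 2 (NaCl:NaNO3 = 1:1): theoretical n(NaNO3) = 1.8738 mol, so theoretical mass = 1.8738 × 85.00 = 159.27 g.
At 83.41% yield, actual mass of NaNO3 = 159.27 × 0.8341 = 132.85 g.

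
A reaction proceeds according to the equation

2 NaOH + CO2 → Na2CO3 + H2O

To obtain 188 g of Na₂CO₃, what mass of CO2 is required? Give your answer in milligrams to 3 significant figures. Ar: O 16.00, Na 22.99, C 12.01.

78100 mg

M(Na2CO3) = 2(22.99) + 12.01 + 3(16.00) = 105.99 g/mol.
M(CO2) = 12.01 + 2(16.00) = 44.01 g/mol.
n(Na2CO3) = 188.0 g / 105.99 g/mol = 1.774 mol.
From the equation the Na2CO3:CO2 mole ratio is 1:1, so n(CO2) = 1.774 × 1/1 = 1.774 mol.
Mass of CO2 = 1.774 mol × 44.01 g/mol = 78.06 g.
Converting to mg: 78.06 g = 78100 mg.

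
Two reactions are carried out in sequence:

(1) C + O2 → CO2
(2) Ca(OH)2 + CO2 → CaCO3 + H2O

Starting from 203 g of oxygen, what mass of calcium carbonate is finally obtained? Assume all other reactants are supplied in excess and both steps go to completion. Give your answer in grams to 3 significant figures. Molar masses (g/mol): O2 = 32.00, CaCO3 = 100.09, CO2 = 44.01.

635 g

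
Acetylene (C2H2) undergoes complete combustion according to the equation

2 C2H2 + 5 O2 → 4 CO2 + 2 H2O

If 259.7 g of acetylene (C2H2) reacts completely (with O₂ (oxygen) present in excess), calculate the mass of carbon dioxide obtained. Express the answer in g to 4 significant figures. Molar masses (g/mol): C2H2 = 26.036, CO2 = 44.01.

878.0 g

n(C2H2) = 259.70 g / 26.036 g/mol = 9.9747 mol.
From the equation the C2H2:CO2 mole ratio is 2:4, so n(CO2) = 9.9747 × 4/2 = 19.949 mol.
Mass of CO2 = 19.949 mol × 44.01 g/mol = 877.97 g.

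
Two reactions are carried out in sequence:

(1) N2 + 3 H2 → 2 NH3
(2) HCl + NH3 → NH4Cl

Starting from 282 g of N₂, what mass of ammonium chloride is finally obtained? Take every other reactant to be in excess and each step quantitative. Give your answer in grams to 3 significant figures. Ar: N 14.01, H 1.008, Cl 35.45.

1080 g

M(N2) = 2(14.01) = 28.02 g/mol.
M(NH4Cl) = 14.01 + 4(1.008) + 35.45 = 53.492 g/mol.
n(N2) = 282.0 / 28.02 = 10.06 mol.
Step 1 gives a 1:2 ratio of N2 to NH3, so n(NH3) = 20.13 mol.
In step 2 the NH3:NH4Cl ratio is 1:1, so n(NH4Cl) = 20.13 mol.
Mass of NH4Cl = 20.13 × 53.492 = 1077 g.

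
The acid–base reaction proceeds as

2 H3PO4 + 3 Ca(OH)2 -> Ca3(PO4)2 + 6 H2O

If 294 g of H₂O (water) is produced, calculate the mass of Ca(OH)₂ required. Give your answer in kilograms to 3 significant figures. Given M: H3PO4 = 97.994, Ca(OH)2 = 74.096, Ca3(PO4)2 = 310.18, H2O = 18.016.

0.605 kg

n(H2O) = 294.0 g / 18.016 g/mol = 16.32 mol.
From the equation the H2O:Ca(OH)2 mole ratio is 6:3, so n(Ca(OH)2) = 16.32 × 3/6 = 8.159 mol.
Mass of Ca(OH)2 = 8.159 mol × 74.096 g/mol = 604.6 g.
Converting to kg: 604.6 g = 0.605 kg.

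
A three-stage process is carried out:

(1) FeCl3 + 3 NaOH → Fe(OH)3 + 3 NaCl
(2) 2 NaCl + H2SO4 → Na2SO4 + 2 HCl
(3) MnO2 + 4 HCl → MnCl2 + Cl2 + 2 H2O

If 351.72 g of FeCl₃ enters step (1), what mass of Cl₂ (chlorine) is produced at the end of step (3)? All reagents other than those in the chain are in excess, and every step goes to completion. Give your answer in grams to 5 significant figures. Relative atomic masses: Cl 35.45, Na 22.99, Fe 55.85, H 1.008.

115.31 g

M(FeCl3) = 55.85 + 3(35.45) = 162.20 g/mol.
M(Cl2) = 2(35.45) = 70.90 g/mol.
n(FeCl3) = 351.72 / 162.20 = 2.16843 mol.
Reaction (1): FeCl3→NaCl ratio 1:3 ⇒ n(NaCl) = 6.50530 mol.
Reaction (2): NaCl→HCl ratio 2:2 ⇒ n(HCl) = 6.50530 mol.
Reaction (3): HCl→Cl2 ratio 4:1 ⇒ n(Cl2) = 1.62633 mol.
Mass of Cl2 = 1.62633 × 70.90 = 115.306 g.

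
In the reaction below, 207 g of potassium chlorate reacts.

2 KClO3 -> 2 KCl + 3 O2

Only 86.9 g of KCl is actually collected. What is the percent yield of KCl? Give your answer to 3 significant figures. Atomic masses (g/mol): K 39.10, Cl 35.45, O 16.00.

69.0 %

M(KClO3) = 39.10 + 35.45 + 3(16.00) = 122.55 g/mol.
M(KCl) = 39.10 + 35.45 = 74.55 g/mol.
n(KClO3) = 207.0 g / 122.55 g/mol = 1.689 mol.
From the equation the KClO3:KCl mole ratio is 2:2, so n(KCl) = 1.689 × 2/2 = 1.689 mol.
Mass of KCl = 1.689 mol × 74.55 g/mol = 125.9 g.
This is the theoretical yield. Percent yield = 86.9 g / 125.9 g × 100% = 69.01%.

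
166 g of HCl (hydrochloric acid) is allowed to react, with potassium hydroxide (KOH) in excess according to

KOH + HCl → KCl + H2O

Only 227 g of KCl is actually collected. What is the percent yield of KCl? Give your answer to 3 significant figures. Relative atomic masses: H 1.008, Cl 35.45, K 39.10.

66.9 %

M(HCl) = 1.008 + 35.45 = 36.458 g/mol.
M(KCl) = 39.10 + 35.45 = 74.55 g/mol.
n(HCl) = 166.0 g / 36.458 g/mol = 4.553 mol.
From the equation the HCl:KCl mole ratio is 1:1, so n(KCl) = 4.553 × 1/1 = 4.553 mol.
Mass of KCl = 4.553 mol × 74.55 g/mol = 339.4 g.
This is the theoretical yield. Percent yield = 227 g / 339.4 g × 100% = 66.87%.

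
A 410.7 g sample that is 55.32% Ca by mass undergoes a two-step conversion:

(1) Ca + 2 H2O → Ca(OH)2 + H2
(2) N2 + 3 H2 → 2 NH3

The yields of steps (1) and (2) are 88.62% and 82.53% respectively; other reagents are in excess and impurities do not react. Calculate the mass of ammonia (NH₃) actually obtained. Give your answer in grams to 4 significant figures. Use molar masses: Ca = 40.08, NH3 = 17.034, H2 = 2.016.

Pure Ca = 410.7 × 0.5532 = 227.20 g.
n(Ca) = 227.20 / 40.08 = 5.6686 mol.
Step 1 (Ca:H2 = 1:1): theoretical n(H2) = 5.6686 mol; at 88.62% yield, n(H2) = 5.0236 mol.
Step 2 (H2:NH3 = 3:2): theoretical n(NH3) = 3.3490 mol, so theoretical mass = 3.3490 × 17.034 = 57.047 g.
At 82.53% yield, actual mass of NH3 = 57.047 × 0.8253 = 47.081 g.

47.08 g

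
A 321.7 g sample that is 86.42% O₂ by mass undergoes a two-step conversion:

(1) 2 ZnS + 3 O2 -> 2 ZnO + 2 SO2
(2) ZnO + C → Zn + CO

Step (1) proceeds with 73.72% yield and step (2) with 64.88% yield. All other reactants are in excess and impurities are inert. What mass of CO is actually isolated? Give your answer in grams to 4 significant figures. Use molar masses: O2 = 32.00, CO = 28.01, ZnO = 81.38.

77.59 g

Pure O2 = 321.7 × 0.8642 = 278.01 g.
n(O2) = 278.01 / 32.00 = 8.6879 mol.
Step 1 (O2:ZnO = 3:2): theoretical n(ZnO) = 5.7919 mol; at 73.72% yield, n(ZnO) = 4.2698 mol.
Step 2 (ZnO:CO = 1:1): theoretical n(CO) = 4.2698 mol, so theoretical mass = 4.2698 × 28.01 = 119.60 g.
At 64.88% yield, actual mass of CO = 119.60 × 0.6488 = 77.595 g.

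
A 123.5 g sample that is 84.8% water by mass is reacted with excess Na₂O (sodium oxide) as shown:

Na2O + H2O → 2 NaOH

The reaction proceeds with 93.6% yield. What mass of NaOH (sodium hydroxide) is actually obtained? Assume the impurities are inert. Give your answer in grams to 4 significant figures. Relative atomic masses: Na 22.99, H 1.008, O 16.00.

Pure H2O available = 123.5 g × 0.848 = 104.73 g.
M(H2O) = 2(1.008) + 16.00 = 18.016 g/mol.
M(NaOH) = 22.99 + 16.00 + 1.008 = 39.998 g/mol.
n(H2O) = 104.73 g / 18.016 g/mol = 5.8131 mol.
From the equation the H2O:NaOH mole ratio is 1:2, so n(NaOH) = 5.8131 × 2/1 = 11.626 mol.
Mass of NaOH = 11.626 mol × 39.998 g/mol = 465.02 g.
Actual mass collected = 465.02 g × 0.936 = 435.26 g.

435.3 g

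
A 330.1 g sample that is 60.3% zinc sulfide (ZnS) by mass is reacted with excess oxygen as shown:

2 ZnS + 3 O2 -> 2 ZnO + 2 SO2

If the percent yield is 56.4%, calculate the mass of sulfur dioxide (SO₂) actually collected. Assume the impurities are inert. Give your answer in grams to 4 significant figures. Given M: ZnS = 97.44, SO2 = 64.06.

Pure ZnS available = 330.1 g × 0.603 = 199.05 g.
n(ZnS) = 199.05 g / 97.44 g/mol = 2.0428 mol.
From the equation the ZnS:SO2 mole ratio is 2:2, so n(SO2) = 2.0428 × 2/2 = 2.0428 mol.
Mass of SO2 = 2.0428 mol × 64.06 g/mol = 130.86 g.
Actual mass collected = 130.86 g × 0.564 = 73.806 g.

73.81 g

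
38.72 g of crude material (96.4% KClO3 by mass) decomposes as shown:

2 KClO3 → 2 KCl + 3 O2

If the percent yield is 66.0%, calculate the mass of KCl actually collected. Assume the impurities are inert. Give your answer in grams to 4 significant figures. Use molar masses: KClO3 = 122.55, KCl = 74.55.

Pure KClO3 available = 38.72 g × 0.964 = 37.326 g.
n(KClO3) = 37.326 g / 122.55 g/mol = 0.30458 mol.
From the equation the KClO3:KCl mole ratio is 2:2, so n(KCl) = 0.30458 × 2/2 = 0.30458 mol.
Mass of KCl = 0.30458 mol × 74.55 g/mol = 22.706 g.
Actual mass collected = 22.706 g × 0.660 = 14.986 g.

14.99 g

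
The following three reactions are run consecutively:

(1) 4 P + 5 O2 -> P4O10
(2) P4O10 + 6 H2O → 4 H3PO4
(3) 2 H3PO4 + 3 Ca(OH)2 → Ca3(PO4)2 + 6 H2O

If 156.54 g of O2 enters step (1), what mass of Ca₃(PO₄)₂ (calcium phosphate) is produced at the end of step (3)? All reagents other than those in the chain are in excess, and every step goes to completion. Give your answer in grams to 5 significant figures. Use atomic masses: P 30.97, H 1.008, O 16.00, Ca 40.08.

M(O2) = 2(16.00) = 32.00 g/mol.
M(Ca3(PO4)2) = 3(40.08) + 2(30.97) + 8(16.00) = 310.18 g/mol.
n(O2) = 156.54 / 32.00 = 4.89187 mol.
Reaction (1): O2→P4O10 ratio 5:1 ⇒ n(P4O10) = 0.978375 mol.
Reaction (2): P4O10→H3PO4 ratio 1:4 ⇒ n(H3PO4) = 3.91350 mol.
Reaction (3): H3PO4→Ca3(PO4)2 ratio 2:1 ⇒ n(Ca3(PO4)2) = 1.95675 mol.
Mass of Ca3(PO4)2 = 1.95675 × 310.18 = 606.945 g.

606.94 g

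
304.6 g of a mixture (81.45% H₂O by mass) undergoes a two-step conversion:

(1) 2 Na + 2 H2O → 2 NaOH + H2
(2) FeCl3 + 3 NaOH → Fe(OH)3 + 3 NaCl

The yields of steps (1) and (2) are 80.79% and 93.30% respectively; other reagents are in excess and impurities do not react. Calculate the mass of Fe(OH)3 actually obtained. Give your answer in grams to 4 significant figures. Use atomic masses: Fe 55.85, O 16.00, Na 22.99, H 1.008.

369.8 g

Pure H2O = 304.6 × 0.8145 = 248.10 g.
M(H2O) = 2(1.008) + 16.00 = 18.016 g/mol.
M(Fe(OH)3) = 55.85 + 3(16.00) + 3(1.008) = 106.874 g/mol.
n(H2O) = 248.10 / 18.016 = 13.771 mol.
Step 1 (H2O:NaOH = 2:2): theoretical n(NaOH) = 13.771 mol; at 80.79% yield, n(NaOH) = 11.126 mol.
Step 2 (NaOH:Fe(OH)3 = 3:1): theoretical n(Fe(OH)3) = 3.7085 mol, so theoretical mass = 3.7085 × 106.874 = 396.34 g.
At 93.30% yield, actual mass of Fe(OH)3 = 396.34 × 0.9330 = 369.79 g.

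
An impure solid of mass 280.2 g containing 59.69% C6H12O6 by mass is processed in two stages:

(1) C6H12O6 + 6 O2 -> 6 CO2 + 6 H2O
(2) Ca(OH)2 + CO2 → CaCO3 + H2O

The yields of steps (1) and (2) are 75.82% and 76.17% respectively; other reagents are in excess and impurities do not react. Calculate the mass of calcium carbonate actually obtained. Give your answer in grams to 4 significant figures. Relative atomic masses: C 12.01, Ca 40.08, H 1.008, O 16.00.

322.0 g

Pure C6H12O6 = 280.2 × 0.5969 = 167.25 g.
M(C6H12O6) = 6(12.01) + 12(1.008) + 6(16.00) = 180.156 g/mol.
M(CaCO3) = 40.08 + 12.01 + 3(16.00) = 100.09 g/mol.
n(C6H12O6) = 167.25 / 180.156 = 0.92837 mol.
Step 1 (C6H12O6:CO2 = 1:6): theoretical n(CO2) = 5.5702 mol; at 75.82% yield, n(CO2) = 4.2233 mol.
Step 2 (CO2:CaCO3 = 1:1): theoretical n(CaCO3) = 4.2233 mol, so theoretical mass = 4.2233 × 100.09 = 422.71 g.
At 76.17% yield, actual mass of CaCO3 = 422.71 × 0.7617 = 321.98 g.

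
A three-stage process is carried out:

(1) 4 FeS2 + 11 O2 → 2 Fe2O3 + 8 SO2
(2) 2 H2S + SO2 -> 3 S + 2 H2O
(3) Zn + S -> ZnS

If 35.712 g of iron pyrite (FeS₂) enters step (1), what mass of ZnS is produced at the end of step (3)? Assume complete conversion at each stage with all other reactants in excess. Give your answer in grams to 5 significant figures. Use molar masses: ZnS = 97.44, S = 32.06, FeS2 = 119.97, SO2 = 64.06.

n(FeS2) = 35.712 / 119.97 = 0.297674 mol.
Reaction (1): FeS2→SO2 ratio 4:8 ⇒ n(SO2) = 0.595349 mol.
Reaction (2): SO2→S ratio 1:3 ⇒ n(S) = 1.78605 mol.
Reaction (3): S→ZnS ratio 1:1 ⇒ n(ZnS) = 1.78605 mol.
Mass of ZnS = 1.78605 × 97.44 = 174.032 g.

174.03 g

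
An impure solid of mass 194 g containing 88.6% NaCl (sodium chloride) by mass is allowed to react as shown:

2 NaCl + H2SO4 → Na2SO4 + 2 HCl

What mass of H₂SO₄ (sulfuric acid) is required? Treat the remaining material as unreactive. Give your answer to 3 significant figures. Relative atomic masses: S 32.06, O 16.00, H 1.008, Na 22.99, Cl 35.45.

144 g

Mass of pure NaCl = 194 g × 0.886 = 171.9 g.
M(NaCl) = 22.99 + 35.45 = 58.44 g/mol.
M(H2SO4) = 2(1.008) + 32.06 + 4(16.00) = 98.076 g/mol.
n(NaCl) = 171.9 g / 58.44 g/mol = 2.941 mol.
From the equation the NaCl:H2SO4 mole ratio is 2:1, so n(H2SO4) = 2.941 × 1/2 = 1.471 mol.
Mass of H2SO4 = 1.471 mol × 98.076 g/mol = 144.2 g.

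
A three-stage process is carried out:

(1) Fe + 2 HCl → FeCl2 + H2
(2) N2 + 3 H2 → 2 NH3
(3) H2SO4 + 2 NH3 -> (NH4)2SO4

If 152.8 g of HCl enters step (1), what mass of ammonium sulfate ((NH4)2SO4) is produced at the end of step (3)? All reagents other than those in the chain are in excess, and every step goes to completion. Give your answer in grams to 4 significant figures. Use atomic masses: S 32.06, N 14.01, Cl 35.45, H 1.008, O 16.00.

92.31 g

M(HCl) = 1.008 + 35.45 = 36.458 g/mol.
M((NH4)2SO4) = 2(14.01) + 8(1.008) + 32.06 + 4(16.00) = 132.144 g/mol.
n(HCl) = 152.8 / 36.458 = 4.1911 mol.
Reaction (1): HCl→H2 ratio 2:1 ⇒ n(H2) = 2.0956 mol.
Reaction (2): H2→NH3 ratio 3:2 ⇒ n(NH3) = 1.3970 mol.
Reaction (3): NH3→(NH4)2SO4 ratio 2:1 ⇒ n((NH4)2SO4) = 0.69852 mol.
Mass of (NH4)2SO4 = 0.69852 × 132.144 = 92.305 g.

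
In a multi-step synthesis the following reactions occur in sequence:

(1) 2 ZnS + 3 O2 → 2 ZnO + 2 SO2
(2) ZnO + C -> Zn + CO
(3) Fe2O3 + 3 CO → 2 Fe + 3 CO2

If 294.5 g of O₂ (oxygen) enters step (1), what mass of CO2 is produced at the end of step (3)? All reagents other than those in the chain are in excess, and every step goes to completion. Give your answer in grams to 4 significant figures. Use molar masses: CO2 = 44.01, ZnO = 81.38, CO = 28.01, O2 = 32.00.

270.0 g

n(O2) = 294.5 / 32.00 = 9.2031 mol.
Reaction (1): O2→ZnO ratio 3:2 ⇒ n(ZnO) = 6.1354 mol.
Reaction (2): ZnO→CO ratio 1:1 ⇒ n(CO) = 6.1354 mol.
Reaction (3): CO→CO2 ratio 3:3 ⇒ n(CO2) = 6.1354 mol.
Mass of CO2 = 6.1354 × 44.01 = 270.02 g.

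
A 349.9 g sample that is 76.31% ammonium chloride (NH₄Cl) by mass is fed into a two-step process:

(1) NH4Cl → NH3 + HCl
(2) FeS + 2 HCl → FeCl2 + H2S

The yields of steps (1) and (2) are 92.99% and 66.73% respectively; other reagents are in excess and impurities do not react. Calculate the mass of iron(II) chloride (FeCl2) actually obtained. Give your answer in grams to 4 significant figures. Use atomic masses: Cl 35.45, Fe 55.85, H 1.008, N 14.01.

196.3 g

Pure NH4Cl = 349.9 × 0.7631 = 267.01 g.
M(NH4Cl) = 14.01 + 4(1.008) + 35.45 = 53.492 g/mol.
M(FeCl2) = 55.85 + 2(35.45) = 126.75 g/mol.
n(NH4Cl) = 267.01 / 53.492 = 4.9916 mol.
Step 1 (NH4Cl:HCl = 1:1): theoretical n(HCl) = 4.9916 mol; at 92.99% yield, n(HCl) = 4.6417 mol.
Step 2 (HCl:FeCl2 = 2:1): theoretical n(FeCl2) = 2.3208 mol, so theoretical mass = 2.3208 × 126.75 = 294.16 g.
At 66.73% yield, actual mass of FeCl2 = 294.16 × 0.6673 = 196.30 g.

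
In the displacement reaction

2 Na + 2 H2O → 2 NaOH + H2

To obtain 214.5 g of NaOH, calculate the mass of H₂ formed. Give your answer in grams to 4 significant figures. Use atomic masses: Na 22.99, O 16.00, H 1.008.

5.406 g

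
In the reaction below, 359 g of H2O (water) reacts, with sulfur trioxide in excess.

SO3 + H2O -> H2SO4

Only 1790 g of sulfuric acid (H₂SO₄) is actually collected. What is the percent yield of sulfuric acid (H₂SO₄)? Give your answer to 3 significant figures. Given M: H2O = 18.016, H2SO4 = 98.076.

91.6 %

n(H2O) = 359.0 g / 18.016 g/mol = 19.93 mol.
From the equation the H2O:H2SO4 mole ratio is 1:1, so n(H2SO4) = 19.93 × 1/1 = 19.93 mol.
Mass of H2SO4 = 19.93 mol × 98.076 g/mol = 1954 g.
This is the theoretical yield. Percent yield = 1790 g / 1954 g × 100% = 91.59%.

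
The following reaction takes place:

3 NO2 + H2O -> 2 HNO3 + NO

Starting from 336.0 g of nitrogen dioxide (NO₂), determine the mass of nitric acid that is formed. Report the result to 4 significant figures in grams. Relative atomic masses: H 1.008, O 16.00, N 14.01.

306.8 g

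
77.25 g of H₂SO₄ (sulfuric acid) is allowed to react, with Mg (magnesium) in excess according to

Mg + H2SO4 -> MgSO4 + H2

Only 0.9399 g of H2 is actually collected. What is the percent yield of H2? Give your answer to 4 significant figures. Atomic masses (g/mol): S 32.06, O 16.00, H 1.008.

59.19 %

M(H2SO4) = 2(1.008) + 32.06 + 4(16.00) = 98.076 g/mol.
M(H2) = 2(1.008) = 2.016 g/mol.
n(H2SO4) = 77.250 g / 98.076 g/mol = 0.78765 mol.
From the equation the H2SO4:H2 mole ratio is 1:1, so n(H2) = 0.78765 × 1/1 = 0.78765 mol.
Mass of H2 = 0.78765 mol × 2.016 g/mol = 1.5879 g.
This is the theoretical yield. Percent yield = 0.9399 g / 1.5879 g × 100% = 59.191%.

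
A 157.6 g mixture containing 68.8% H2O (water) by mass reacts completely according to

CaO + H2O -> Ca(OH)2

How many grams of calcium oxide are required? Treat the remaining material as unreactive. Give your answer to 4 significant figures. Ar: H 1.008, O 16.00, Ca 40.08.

Mass of pure H2O = 157.6 g × 0.688 = 108.43 g.
M(H2O) = 2(1.008) + 16.00 = 18.016 g/mol.
M(CaO) = 40.08 + 16.00 = 56.08 g/mol.
n(H2O) = 108.43 g / 18.016 g/mol = 6.0185 mol.
From the equation the H2O:CaO mole ratio is 1:1, so n(CaO) = 6.0185 × 1/1 = 6.0185 mol.
Mass of CaO = 6.0185 mol × 56.08 g/mol = 337.52 g.

337.5 g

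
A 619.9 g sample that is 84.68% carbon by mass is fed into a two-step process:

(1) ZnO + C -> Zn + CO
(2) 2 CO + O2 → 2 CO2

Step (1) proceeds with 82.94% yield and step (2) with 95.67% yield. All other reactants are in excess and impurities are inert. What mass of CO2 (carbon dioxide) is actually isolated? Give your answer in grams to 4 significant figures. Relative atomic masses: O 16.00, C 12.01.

Pure C = 619.9 × 0.8468 = 524.93 g.
M(C) = 12.01 g/mol.
M(CO2) = 12.01 + 2(16.00) = 44.01 g/mol.
n(C) = 524.93 / 12.01 = 43.708 mol.
Step 1 (C:CO = 1:1): theoretical n(CO) = 43.708 mol; at 82.94% yield, n(CO) = 36.251 mol.
Step 2 (CO:CO2 = 2:2): theoretical n(CO2) = 36.251 mol, so theoretical mass = 36.251 × 44.01 = 1595.4 g.
At 95.67% yield, actual mass of CO2 = 1595.4 × 0.9567 = 1526.3 g.

1526 g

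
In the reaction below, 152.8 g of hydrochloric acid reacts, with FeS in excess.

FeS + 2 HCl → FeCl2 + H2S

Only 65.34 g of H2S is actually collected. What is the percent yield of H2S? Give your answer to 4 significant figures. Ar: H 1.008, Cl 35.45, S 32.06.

91.50 %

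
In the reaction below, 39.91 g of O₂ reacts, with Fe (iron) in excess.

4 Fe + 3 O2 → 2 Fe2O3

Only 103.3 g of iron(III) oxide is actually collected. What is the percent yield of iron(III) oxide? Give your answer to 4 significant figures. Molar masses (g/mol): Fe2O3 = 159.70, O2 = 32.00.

n(O2) = 39.910 g / 32.00 g/mol = 1.2472 mol.
From the equation the O2:Fe2O3 mole ratio is 3:2, so n(Fe2O3) = 1.2472 × 2/3 = 0.83146 mol.
Mass of Fe2O3 = 0.83146 mol × 159.70 g/mol = 132.78 g.
This is the theoretical yield. Percent yield = 103.3 g / 132.78 g × 100% = 77.796%.

77.80 %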